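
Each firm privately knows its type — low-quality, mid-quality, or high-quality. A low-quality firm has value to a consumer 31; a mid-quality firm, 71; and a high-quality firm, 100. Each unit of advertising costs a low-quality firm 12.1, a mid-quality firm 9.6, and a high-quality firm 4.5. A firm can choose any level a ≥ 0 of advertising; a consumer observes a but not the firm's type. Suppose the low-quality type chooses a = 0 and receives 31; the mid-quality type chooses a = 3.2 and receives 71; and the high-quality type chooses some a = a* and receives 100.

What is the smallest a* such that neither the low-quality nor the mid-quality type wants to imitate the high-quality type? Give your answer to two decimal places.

6.22

Mid-quality type (on-path payoff 71 − 9.6×3.2 = 40.28) won't mimic when 40.28 ≥ 100 − 9.6·a*, i.e. a* ≥ 6.22.
Low-quality type (on-path payoff 31) won't mimic when 31 ≥ 100 − 12.1·a*, i.e. a* ≥ 5.70.
Both must hold, so a* = max(5.70, 6.22) = 6.22. The mid-quality type's constraint binds.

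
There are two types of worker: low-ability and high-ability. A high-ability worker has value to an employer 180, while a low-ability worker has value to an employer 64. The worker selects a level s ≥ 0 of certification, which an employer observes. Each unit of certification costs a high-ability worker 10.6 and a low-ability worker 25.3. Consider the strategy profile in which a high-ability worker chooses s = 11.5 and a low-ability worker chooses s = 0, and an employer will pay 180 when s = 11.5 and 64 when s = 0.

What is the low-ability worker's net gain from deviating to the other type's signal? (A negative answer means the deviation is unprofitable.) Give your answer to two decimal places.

Playing s = 0 the low-ability worker receives 64.
Deviating to s = 11.5 brings payment 180 at cost 25.3 × 11.5 = 290.95, netting -110.95.
Gain from deviating: -110.95 − 64 = -174.95.
The gain is negative, so the low-ability type's incentive-compatibility constraint is satisfied.

-174.95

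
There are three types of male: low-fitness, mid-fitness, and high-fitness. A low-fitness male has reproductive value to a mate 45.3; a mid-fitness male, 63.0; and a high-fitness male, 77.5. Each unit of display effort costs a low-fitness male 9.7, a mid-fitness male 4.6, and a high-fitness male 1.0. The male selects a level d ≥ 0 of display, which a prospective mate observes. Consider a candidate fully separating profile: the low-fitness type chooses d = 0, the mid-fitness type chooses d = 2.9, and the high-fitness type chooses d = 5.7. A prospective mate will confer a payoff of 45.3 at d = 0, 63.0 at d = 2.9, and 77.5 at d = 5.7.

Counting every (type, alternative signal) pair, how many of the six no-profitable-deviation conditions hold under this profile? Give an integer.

Mid-fitness (own payoff 63.0 − 4.6×2.9 = 49.66): to d=0 gives 45.3 → no gain ✓; to d=5.7 gives 77.5 − 4.6×5.7 = 51.28 → profitable ✗.
Low-fitness (own payoff 45.3): to d=2.9 gives 63.0 − 9.7×2.9 = 34.87 → no gain ✓; to d=5.7 gives 77.5 − 9.7×5.7 = 22.21 → no gain ✓.
High-fitness (own payoff 77.5 − 1.0×5.7 = 71.8): to d=0 gives 45.3 → no gain ✓; to d=2.9 gives 63.0 − 1.0×2.9 = 60.1 → no gain ✓.
5 of the 6 constraints hold; not an equilibrium.

5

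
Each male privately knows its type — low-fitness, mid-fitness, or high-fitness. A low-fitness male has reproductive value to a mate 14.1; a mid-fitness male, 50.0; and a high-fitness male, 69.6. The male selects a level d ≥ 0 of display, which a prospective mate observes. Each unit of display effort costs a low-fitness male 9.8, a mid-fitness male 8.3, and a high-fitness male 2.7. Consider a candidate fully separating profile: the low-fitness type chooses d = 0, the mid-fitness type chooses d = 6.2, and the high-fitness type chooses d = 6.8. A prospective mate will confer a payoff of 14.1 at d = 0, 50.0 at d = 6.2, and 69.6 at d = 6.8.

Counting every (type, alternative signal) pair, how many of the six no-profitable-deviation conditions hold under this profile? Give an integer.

Mid-fitness (own payoff 50.0 − 8.3×6.2 = -1.46): to d=0 gives 14.1 → profitable ✗; to d=6.8 gives 69.6 − 8.3×6.8 = 13.16 → profitable ✗.
Low-fitness (own payoff 14.1): to d=6.2 gives 50.0 − 9.8×6.2 = -10.76 → no gain ✓; to d=6.8 gives 69.6 − 9.8×6.8 = 2.96 → no gain ✓.
High-fitness (own payoff 69.6 − 2.7×6.8 = 51.24): to d=0 gives 14.1 → no gain ✓; to d=6.2 gives 50.0 − 2.7×6.2 = 33.26 → no gain ✓.
4 of the 6 constraints hold; not an equilibrium.

4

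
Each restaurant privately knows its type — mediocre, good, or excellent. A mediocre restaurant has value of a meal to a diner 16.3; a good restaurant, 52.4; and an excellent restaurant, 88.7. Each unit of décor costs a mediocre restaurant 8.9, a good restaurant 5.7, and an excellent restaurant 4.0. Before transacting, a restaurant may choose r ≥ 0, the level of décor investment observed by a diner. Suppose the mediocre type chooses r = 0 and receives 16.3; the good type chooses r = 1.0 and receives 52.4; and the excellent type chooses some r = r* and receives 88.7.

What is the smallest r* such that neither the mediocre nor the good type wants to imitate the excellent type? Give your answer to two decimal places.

Good type (on-path payoff 52.4 − 5.7×1.0 = 46.7) won't mimic when 46.7 ≥ 88.7 − 5.7·r*, i.e. r* ≥ 7.37.
Mediocre type (on-path payoff 16.3) won't mimic when 16.3 ≥ 88.7 − 8.9·r*, i.e. r* ≥ 8.13.
Both must hold, so r* = max(8.13, 7.37) = 8.13. The mediocre type's constraint binds.

8.13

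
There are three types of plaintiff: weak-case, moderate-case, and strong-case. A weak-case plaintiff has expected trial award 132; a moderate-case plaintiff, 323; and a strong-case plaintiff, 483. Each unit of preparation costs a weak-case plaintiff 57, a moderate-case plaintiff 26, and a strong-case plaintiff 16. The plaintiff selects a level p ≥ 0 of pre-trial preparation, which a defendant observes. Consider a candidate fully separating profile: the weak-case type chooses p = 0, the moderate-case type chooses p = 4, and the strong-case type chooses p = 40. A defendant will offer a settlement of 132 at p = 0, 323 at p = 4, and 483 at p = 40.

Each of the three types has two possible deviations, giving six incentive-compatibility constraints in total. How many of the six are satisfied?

4

Weak-case (own payoff 132): to p=4 gives 323 − 57×4 = 95 → no gain ✓; to p=40 gives 483 − 57×40 = -1797 → no gain ✓.
Strong-case (own payoff 483 − 16×40 = -157): to p=0 gives 132 → profitable ✗; to p=4 gives 323 − 16×4 = 259 → profitable ✗.
Moderate-case (own payoff 323 − 26×4 = 219): to p=0 gives 132 → no gain ✓; to p=40 gives 483 − 26×40 = -557 → no gain ✓.
4 of the 6 constraints hold; not an equilibrium.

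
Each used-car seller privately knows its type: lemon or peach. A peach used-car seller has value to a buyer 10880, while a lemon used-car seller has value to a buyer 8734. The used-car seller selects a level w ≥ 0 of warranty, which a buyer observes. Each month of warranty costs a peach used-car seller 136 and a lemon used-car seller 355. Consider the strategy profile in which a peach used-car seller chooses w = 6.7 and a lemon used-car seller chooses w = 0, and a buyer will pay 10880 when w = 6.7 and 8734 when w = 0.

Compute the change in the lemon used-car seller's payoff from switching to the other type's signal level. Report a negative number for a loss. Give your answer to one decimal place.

Playing w = 0 the lemon used-car seller receives 8734.
Deviating to w = 6.7 brings payment 10880 at cost 355 × 6.7 = 2378.5, netting 8501.5.
Gain from deviating: 8501.5 − 8734 = -232.5.
The gain is negative, so the lemon type's incentive-compatibility constraint is satisfied.

-232.5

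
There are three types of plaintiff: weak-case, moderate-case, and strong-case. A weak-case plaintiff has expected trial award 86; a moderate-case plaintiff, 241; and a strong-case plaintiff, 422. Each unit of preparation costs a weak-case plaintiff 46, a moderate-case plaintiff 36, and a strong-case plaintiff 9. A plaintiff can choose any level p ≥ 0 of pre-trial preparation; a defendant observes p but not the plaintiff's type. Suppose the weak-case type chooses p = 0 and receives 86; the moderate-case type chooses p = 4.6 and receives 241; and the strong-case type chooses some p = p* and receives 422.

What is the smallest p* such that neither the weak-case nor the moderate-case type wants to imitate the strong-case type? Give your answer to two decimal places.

9.63

Moderate-case type (on-path payoff 241 − 36×4.6 = 75.4) won't mimic when 75.4 ≥ 422 − 36·p*, i.e. p* ≥ 9.63.
Weak-case type (on-path payoff 86) won't mimic when 86 ≥ 422 − 46·p*, i.e. p* ≥ 7.30.
Both must hold, so p* = max(7.30, 9.63) = 9.63. The moderate-case type's constraint binds.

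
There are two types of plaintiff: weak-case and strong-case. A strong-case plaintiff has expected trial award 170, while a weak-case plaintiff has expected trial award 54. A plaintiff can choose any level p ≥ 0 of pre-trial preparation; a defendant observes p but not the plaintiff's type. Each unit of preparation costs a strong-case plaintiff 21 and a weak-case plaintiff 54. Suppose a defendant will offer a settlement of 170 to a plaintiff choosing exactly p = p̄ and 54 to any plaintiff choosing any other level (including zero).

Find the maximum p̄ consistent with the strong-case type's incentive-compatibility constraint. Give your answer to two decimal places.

5.52

Choosing p̄ yields the strong-case type 170 − 21·p̄; choosing zero yields 54.
The strong-case type is indifferent at 170 − 21·p̄ = 54, i.e. p̄ = (170 − 54) / 21 ≈ 5.52.
For any p̄ above 5.52 the strong-case type would rather pool at zero, so separation collapses.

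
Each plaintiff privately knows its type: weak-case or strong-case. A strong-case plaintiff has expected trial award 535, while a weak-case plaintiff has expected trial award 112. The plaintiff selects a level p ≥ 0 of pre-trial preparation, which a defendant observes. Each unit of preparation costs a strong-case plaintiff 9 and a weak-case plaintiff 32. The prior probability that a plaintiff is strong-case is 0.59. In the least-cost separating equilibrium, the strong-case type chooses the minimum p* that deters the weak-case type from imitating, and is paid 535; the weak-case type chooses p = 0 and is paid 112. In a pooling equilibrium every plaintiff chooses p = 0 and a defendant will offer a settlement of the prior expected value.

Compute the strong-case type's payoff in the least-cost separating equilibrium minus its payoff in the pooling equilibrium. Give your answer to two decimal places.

54.46

Least-cost separating signal: p* solves 112 = 535 − 32·p*, so p* = (535 − 112)/32 ≈ 13.2188.
Strong-case type's separating payoff: 535 − 9 × p* = 535 − 9 × (535 − 112)/32 = 535 − 3807/32 ≈ 416.0313.
Pooling payoff: 0.59 × 535 + 0.41 × 112 = 361.57.
Difference: 416.0313 − 361.57 = 54.4613, i.e. 54.46 to two decimal places.
The strong-case type prefers to separate.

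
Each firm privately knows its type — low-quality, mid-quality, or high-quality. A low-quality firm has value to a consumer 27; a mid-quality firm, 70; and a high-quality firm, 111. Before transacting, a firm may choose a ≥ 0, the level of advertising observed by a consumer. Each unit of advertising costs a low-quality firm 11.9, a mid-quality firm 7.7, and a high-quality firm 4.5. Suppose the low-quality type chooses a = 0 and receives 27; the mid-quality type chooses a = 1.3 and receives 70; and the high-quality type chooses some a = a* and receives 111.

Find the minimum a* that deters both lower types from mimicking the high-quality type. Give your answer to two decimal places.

7.06

Low-quality type (on-path payoff 27) won't mimic when 27 ≥ 111 − 11.9·a*, i.e. a* ≥ 7.06.
Mid-quality type (on-path payoff 70 − 7.7×1.3 = 59.99) won't mimic when 59.99 ≥ 111 − 7.7·a*, i.e. a* ≥ 6.62.
Both must hold, so a* = max(7.06, 6.62) = 7.06. The low-quality type's constraint binds.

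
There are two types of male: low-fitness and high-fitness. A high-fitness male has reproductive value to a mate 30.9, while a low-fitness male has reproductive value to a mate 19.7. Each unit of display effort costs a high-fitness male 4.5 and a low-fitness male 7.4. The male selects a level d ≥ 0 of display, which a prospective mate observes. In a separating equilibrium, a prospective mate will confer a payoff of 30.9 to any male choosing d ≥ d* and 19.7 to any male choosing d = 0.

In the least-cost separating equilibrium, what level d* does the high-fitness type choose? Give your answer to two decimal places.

1.51

A low-fitness male choosing d = 0 receives 19.7.
Imitating at d* instead would pay 30.9 at cost 7.4·d*, netting 30.9 − 7.4·d*.
Indifference: 19.7 = 30.9 − 7.4·d*, so d* = (30.9 − 19.7) / 7.4 ≈ 1.51.
At d* the low-fitness type's incentive constraint just binds; the high-fitness type strictly prefers d* since its per-unit cost is lower.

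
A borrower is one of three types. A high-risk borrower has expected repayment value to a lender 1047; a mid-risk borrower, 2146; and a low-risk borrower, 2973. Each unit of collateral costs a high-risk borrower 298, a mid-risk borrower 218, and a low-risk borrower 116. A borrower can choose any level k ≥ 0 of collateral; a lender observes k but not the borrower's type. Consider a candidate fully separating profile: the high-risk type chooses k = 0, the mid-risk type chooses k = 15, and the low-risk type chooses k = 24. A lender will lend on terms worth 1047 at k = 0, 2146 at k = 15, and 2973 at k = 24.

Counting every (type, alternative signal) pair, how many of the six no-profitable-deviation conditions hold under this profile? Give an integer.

3

Low-risk (own payoff 2973 − 116×24 = 189): to k=0 gives 1047 → profitable ✗; to k=15 gives 2146 − 116×15 = 406 → profitable ✗.
High-risk (own payoff 1047): to k=15 gives 2146 − 298×15 = -2324 → no gain ✓; to k=24 gives 2973 − 298×24 = -4179 → no gain ✓.
Mid-risk (own payoff 2146 − 218×15 = -1124): to k=0 gives 1047 → profitable ✗; to k=24 gives 2973 − 218×24 = -2259 → no gain ✓.
3 of the 6 constraints hold; not an equilibrium.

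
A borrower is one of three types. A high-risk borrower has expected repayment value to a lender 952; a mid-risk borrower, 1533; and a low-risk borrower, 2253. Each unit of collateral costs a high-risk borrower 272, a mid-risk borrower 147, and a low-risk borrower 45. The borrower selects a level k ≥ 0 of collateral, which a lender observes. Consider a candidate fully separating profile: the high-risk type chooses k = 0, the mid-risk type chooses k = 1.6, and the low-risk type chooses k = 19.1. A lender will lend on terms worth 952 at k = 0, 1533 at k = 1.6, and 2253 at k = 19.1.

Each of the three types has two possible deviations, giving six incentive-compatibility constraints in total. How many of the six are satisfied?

4

Mid-risk (own payoff 1533 − 147×1.6 = 1297.8): to k=0 gives 952 → no gain ✓; to k=19.1 gives 2253 − 147×19.1 = -554.7 → no gain ✓.
High-risk (own payoff 952): to k=1.6 gives 1533 − 272×1.6 = 1097.8 → profitable ✗; to k=19.1 gives 2253 − 272×19.1 = -2942.2 → no gain ✓.
Low-risk (own payoff 2253 − 45×19.1 = 1393.5): to k=0 gives 952 → no gain ✓; to k=1.6 gives 1533 − 45×1.6 = 1461 → profitable ✗.
4 of the 6 constraints hold; not an equilibrium.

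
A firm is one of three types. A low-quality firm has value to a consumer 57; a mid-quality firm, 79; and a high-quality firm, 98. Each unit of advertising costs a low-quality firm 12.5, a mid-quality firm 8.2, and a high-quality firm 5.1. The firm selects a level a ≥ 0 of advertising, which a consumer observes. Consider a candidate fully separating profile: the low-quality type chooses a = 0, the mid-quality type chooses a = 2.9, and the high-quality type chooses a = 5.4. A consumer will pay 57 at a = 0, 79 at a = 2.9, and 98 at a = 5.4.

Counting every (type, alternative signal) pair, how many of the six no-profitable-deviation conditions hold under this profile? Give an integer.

Mid-quality (own payoff 79 − 8.2×2.9 = 55.22): to a=0 gives 57 → profitable ✗; to a=5.4 gives 98 − 8.2×5.4 = 53.72 → no gain ✓.
High-quality (own payoff 98 − 5.1×5.4 = 70.46): to a=0 gives 57 → no gain ✓; to a=2.9 gives 79 − 5.1×2.9 = 64.21 → no gain ✓.
Low-quality (own payoff 57): to a=2.9 gives 79 − 12.5×2.9 = 42.75 → no gain ✓; to a=5.4 gives 98 − 12.5×5.4 = 30.5 → no gain ✓.
5 of the 6 constraints hold; not an equilibrium.

5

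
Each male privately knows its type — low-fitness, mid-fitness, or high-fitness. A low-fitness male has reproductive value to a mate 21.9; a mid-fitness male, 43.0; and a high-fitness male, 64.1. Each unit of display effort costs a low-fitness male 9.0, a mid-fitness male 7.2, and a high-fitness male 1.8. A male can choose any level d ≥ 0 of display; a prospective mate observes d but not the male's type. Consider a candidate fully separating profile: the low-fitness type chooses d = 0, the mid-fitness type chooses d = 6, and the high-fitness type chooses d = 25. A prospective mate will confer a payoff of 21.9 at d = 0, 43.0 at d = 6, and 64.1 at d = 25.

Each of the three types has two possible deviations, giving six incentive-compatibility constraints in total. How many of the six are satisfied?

High-fitness (own payoff 64.1 − 1.8×25 = 19.1): to d=0 gives 21.9 → profitable ✗; to d=6 gives 43.0 − 1.8×6 = 32.2 → profitable ✗.
Low-fitness (own payoff 21.9): to d=6 gives 43.0 − 9.0×6 = -11 → no gain ✓; to d=25 gives 64.1 − 9.0×25 = -160.9 → no gain ✓.
Mid-fitness (own payoff 43.0 − 7.2×6 = -0.2): to d=0 gives 21.9 → profitable ✗; to d=25 gives 64.1 − 7.2×25 = -115.9 → no gain ✓.
3 of the 6 constraints hold; not an equilibrium.

3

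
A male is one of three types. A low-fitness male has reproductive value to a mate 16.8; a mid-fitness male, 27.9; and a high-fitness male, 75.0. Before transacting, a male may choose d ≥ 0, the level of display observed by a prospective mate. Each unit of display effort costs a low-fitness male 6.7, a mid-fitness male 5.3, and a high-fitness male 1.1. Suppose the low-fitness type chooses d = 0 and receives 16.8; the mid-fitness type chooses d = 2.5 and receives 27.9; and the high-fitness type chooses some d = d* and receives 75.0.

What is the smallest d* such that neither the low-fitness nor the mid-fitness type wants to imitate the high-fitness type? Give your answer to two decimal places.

Mid-fitness type (on-path payoff 27.9 − 5.3×2.5 = 14.65) won't mimic when 14.65 ≥ 75.0 − 5.3·d*, i.e. d* ≥ 11.39.
Low-fitness type (on-path payoff 16.8) won't mimic when 16.8 ≥ 75.0 − 6.7·d*, i.e. d* ≥ 8.69.
Both must hold, so d* = max(8.69, 11.39) = 11.39. The mid-fitness type's constraint binds.

11.39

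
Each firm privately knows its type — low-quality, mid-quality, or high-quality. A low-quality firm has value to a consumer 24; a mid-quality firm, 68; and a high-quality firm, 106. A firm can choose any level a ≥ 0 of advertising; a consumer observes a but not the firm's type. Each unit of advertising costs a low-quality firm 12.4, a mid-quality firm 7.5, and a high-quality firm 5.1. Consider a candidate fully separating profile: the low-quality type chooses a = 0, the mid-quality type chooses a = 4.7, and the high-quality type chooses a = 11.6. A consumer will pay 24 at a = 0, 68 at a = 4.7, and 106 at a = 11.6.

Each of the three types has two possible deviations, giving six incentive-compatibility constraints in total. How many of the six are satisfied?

High-quality (own payoff 106 − 5.1×11.6 = 46.84): to a=0 gives 24 → no gain ✓; to a=4.7 gives 68 − 5.1×4.7 = 44.03 → no gain ✓.
Mid-quality (own payoff 68 − 7.5×4.7 = 32.75): to a=0 gives 24 → no gain ✓; to a=11.6 gives 106 − 7.5×11.6 = 19 → no gain ✓.
Low-quality (own payoff 24): to a=4.7 gives 68 − 12.4×4.7 = 9.72 → no gain ✓; to a=11.6 gives 106 − 12.4×11.6 = -37.84 → no gain ✓.
6 of the 6 constraints hold; this profile is a separating equilibrium.

6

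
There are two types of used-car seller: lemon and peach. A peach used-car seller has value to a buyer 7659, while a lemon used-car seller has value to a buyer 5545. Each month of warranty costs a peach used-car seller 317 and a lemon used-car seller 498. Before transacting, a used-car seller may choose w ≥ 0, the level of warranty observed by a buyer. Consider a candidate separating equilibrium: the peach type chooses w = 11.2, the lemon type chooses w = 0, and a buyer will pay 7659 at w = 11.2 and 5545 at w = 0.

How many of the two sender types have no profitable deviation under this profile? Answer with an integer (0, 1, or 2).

Lemon type: stay at 0 → 5545; mimic → 7659 − 498 × 11.2 = 2081.4. IC holds (5545 ≥ 2081.4).
Peach type: signal → 7659 − 317 × 11.2 = 4108.6; deviate to 0 → 5545. IC fails (4108.6 < 5545).
1 of 2 constraints hold, so this profile is not an equilibrium.

1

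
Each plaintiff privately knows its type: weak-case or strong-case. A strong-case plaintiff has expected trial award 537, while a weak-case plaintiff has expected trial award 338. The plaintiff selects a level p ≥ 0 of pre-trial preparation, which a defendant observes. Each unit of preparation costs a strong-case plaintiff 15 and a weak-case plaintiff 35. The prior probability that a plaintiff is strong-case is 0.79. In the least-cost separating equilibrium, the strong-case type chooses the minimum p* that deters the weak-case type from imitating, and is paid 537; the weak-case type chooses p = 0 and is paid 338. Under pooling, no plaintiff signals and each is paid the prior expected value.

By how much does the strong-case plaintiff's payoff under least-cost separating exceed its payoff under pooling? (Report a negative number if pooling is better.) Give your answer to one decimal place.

-43.5

Least-cost separating signal: p* solves 338 = 537 − 35·p*, so p* = (537 − 338)/35 ≈ 5.6857.
Strong-case type's separating payoff: 537 − 15 × p* = 537 − 15 × (537 − 338)/35 = 537 − 2985/35 ≈ 451.714.
Pooling payoff: 0.79 × 537 + 0.21 × 338 = 495.21.
Difference: 451.714 − 495.21 = -43.496, i.e. -43.5 to one decimal place.
The strong-case type would prefer the pooling outcome.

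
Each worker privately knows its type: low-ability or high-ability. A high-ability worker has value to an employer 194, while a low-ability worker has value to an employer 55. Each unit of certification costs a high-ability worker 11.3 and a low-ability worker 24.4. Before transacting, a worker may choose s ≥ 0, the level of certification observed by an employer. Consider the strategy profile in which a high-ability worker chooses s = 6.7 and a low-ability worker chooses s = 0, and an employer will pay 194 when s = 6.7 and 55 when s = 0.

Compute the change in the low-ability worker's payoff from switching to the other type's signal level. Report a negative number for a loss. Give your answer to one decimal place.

-24.5

Playing s = 0 the low-ability worker receives 55.
Deviating to s = 6.7 brings payment 194 at cost 24.4 × 6.7 = 163.48, netting 30.52.
Gain from deviating: 30.52 − 55 = -24.48, i.e. -24.5 to one decimal place.
The gain is negative, so the low-ability type's incentive-compatibility constraint is satisfied.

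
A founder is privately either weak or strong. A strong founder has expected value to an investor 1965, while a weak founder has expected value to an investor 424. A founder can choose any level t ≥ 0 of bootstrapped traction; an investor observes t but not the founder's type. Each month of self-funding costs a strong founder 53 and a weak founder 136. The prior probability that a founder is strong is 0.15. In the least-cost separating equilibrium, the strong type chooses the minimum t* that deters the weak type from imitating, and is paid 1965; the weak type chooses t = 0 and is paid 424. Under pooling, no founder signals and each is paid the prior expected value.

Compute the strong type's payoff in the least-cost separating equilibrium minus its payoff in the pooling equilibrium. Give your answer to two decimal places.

Least-cost separating signal: t* solves 424 = 1965 − 136·t*, so t* = (1965 − 424)/136 ≈ 11.3309.
Strong type's separating payoff: 1965 − 53 × t* = 1965 − 53 × (1965 − 424)/136 = 1965 − 81673/136 ≈ 1364.4632.
Pooling payoff: 0.15 × 1965 + 0.85 × 424 = 655.15.
Difference: 1364.4632 − 655.15 = 709.3132, i.e. 709.31 to two decimal places.
The strong type prefers to separate.

709.31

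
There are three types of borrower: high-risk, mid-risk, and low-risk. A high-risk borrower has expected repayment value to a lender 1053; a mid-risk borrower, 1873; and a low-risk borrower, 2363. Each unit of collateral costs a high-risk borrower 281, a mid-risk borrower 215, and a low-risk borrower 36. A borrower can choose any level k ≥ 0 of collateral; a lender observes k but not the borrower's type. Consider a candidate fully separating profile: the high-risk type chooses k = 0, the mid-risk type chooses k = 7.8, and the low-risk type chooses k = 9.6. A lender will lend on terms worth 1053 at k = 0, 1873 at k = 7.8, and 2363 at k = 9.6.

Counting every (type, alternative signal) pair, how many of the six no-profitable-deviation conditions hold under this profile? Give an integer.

High-risk (own payoff 1053): to k=7.8 gives 1873 − 281×7.8 = -318.8 → no gain ✓; to k=9.6 gives 2363 − 281×9.6 = -334.6 → no gain ✓.
Mid-risk (own payoff 1873 − 215×7.8 = 196): to k=0 gives 1053 → profitable ✗; to k=9.6 gives 2363 − 215×9.6 = 299 → profitable ✗.
Low-risk (own payoff 2363 − 36×9.6 = 2017.4): to k=0 gives 1053 → no gain ✓; to k=7.8 gives 1873 − 36×7.8 = 1592.2 → no gain ✓.
4 of the 6 constraints hold; not an equilibrium.

4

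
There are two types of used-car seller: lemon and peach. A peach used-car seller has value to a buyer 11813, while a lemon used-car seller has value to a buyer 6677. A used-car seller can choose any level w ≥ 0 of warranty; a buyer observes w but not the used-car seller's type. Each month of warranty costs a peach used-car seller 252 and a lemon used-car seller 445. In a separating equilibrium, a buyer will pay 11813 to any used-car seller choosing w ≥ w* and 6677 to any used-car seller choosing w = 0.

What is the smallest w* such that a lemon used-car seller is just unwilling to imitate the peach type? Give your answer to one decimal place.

A lemon used-car seller choosing w = 0 receives 6677.
Imitating at w* instead would pay 11813 at cost 445·w*, netting 11813 − 445·w*.
Indifference: 6677 = 11813 − 445·w*, so w* = (11813 − 6677) / 445 ≈ 11.5.
At w* the lemon type's incentive constraint just binds; the peach type strictly prefers w* since its per-unit cost is lower.

11.5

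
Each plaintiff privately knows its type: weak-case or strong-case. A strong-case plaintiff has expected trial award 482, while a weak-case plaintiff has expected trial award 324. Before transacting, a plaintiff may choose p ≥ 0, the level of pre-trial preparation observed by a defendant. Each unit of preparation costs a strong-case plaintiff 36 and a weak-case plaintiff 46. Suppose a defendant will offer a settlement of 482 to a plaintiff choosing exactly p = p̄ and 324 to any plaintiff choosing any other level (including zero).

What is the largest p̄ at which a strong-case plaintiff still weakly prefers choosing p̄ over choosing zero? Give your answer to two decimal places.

4.39

Choosing p̄ yields the strong-case type 482 − 36·p̄; choosing zero yields 324.
The strong-case type is indifferent at 482 − 36·p̄ = 324, i.e. p̄ = (482 − 324) / 36 ≈ 4.39.
For any p̄ above 4.39 the strong-case type would rather pool at zero, so separation collapses.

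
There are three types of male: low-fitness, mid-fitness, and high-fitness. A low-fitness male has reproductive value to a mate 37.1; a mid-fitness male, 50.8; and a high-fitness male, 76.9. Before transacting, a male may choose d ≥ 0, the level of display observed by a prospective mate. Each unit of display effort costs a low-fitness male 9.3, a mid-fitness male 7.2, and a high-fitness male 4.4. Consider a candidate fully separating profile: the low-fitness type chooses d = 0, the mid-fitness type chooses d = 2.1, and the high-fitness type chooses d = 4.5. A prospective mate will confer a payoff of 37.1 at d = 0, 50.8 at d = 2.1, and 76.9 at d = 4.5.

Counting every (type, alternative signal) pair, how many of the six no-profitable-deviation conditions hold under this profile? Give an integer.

4

High-fitness (own payoff 76.9 − 4.4×4.5 = 57.1): to d=0 gives 37.1 → no gain ✓; to d=2.1 gives 50.8 − 4.4×2.1 = 41.56 → no gain ✓.
Low-fitness (own payoff 37.1): to d=2.1 gives 50.8 − 9.3×2.1 = 31.27 → no gain ✓; to d=4.5 gives 76.9 − 9.3×4.5 = 35.05 → no gain ✓.
Mid-fitness (own payoff 50.8 − 7.2×2.1 = 35.68): to d=0 gives 37.1 → profitable ✗; to d=4.5 gives 76.9 − 7.2×4.5 = 44.5 → profitable ✗.
4 of the 6 constraints hold; not an equilibrium.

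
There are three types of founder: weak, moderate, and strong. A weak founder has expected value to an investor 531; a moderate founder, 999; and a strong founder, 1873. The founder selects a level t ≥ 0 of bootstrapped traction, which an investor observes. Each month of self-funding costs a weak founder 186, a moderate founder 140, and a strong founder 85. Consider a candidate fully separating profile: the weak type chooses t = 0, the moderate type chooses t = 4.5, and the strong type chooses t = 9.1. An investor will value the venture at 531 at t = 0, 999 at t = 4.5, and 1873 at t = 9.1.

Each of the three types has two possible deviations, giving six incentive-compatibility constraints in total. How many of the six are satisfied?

Weak (own payoff 531): to t=4.5 gives 999 − 186×4.5 = 162 → no gain ✓; to t=9.1 gives 1873 − 186×9.1 = 180.4 → no gain ✓.
Strong (own payoff 1873 − 85×9.1 = 1099.5): to t=0 gives 531 → no gain ✓; to t=4.5 gives 999 − 85×4.5 = 616.5 → no gain ✓.
Moderate (own payoff 999 − 140×4.5 = 369): to t=0 gives 531 → profitable ✗; to t=9.1 gives 1873 − 140×9.1 = 599 → profitable ✗.
4 of the 6 constraints hold; not an equilibrium.

4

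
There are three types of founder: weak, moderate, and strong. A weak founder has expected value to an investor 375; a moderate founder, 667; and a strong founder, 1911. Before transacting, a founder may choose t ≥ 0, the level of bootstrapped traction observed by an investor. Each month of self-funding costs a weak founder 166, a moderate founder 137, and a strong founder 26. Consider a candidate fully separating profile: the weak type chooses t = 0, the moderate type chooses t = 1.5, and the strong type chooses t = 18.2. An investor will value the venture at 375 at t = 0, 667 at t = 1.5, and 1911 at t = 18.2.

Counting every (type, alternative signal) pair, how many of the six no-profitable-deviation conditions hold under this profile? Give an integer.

5

Moderate (own payoff 667 − 137×1.5 = 461.5): to t=0 gives 375 → no gain ✓; to t=18.2 gives 1911 − 137×18.2 = -582.4 → no gain ✓.
Weak (own payoff 375): to t=1.5 gives 667 − 166×1.5 = 418 → profitable ✗; to t=18.2 gives 1911 − 166×18.2 = -1110.2 → no gain ✓.
Strong (own payoff 1911 − 26×18.2 = 1437.8): to t=0 gives 375 → no gain ✓; to t=1.5 gives 667 − 26×1.5 = 628 → no gain ✓.
5 of the 6 constraints hold; not an equilibrium.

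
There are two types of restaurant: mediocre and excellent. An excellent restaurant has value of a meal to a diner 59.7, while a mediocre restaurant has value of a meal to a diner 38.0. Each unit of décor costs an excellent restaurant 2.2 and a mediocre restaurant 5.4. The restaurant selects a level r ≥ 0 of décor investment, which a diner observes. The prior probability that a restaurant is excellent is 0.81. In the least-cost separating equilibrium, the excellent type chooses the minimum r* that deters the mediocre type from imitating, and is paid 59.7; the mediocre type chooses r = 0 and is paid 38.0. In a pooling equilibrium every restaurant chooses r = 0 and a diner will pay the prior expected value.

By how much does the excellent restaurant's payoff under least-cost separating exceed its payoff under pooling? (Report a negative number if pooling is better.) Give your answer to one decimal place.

Least-cost separating signal: r* solves 38.0 = 59.7 − 5.4·r*, so r* = (59.7 − 38.0)/5.4 ≈ 4.0185.
Excellent type's separating payoff: 59.7 − 2.2 × r* = 59.7 − 2.2 × (59.7 − 38.0)/5.4 = 59.7 − 47.74/5.4 ≈ 50.859.
Pooling payoff: 0.81 × 59.7 + 0.19 × 38.0 = 55.577.
Difference: 50.859 − 55.577 = -4.718, i.e. -4.7 to one decimal place.
The excellent type would prefer the pooling outcome.

-4.7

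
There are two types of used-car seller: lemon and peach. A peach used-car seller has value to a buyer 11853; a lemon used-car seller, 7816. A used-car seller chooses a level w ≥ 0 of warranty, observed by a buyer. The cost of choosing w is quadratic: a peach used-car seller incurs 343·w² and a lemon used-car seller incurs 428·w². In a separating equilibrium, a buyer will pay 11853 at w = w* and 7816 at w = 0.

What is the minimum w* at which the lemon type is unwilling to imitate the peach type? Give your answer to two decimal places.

3.07

The lemon type at w = 0 receives 7816; imitating at w* yields 11853 − 428·w*².
Indifference: 7816 = 11853 − 428·w*², so w*² = (11853 − 7816) / 428 ≈ 9.4322.
w* = √9.4322 ≈ 3.07.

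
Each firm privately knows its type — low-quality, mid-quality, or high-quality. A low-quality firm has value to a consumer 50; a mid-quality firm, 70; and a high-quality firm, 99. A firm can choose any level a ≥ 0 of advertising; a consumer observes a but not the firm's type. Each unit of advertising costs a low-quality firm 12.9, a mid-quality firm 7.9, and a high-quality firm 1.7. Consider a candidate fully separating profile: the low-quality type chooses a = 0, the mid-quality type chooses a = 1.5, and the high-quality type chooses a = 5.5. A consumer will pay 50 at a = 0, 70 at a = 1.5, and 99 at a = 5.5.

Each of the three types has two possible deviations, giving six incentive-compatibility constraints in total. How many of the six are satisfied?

5

Mid-quality (own payoff 70 − 7.9×1.5 = 58.15): to a=0 gives 50 → no gain ✓; to a=5.5 gives 99 − 7.9×5.5 = 55.55 → no gain ✓.
Low-quality (own payoff 50): to a=1.5 gives 70 − 12.9×1.5 = 50.65 → profitable ✗; to a=5.5 gives 99 − 12.9×5.5 = 28.05 → no gain ✓.
High-quality (own payoff 99 − 1.7×5.5 = 89.65): to a=0 gives 50 → no gain ✓; to a=1.5 gives 70 − 1.7×1.5 = 67.45 → no gain ✓.
5 of the 6 constraints hold; not an equilibrium.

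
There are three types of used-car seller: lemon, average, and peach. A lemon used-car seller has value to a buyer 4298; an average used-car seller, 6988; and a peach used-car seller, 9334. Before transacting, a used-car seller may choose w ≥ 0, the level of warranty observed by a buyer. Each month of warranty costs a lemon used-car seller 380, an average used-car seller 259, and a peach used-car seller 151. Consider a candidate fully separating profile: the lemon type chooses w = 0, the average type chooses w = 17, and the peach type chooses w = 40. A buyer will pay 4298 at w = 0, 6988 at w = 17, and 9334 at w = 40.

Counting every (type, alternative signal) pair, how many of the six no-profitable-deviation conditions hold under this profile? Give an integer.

Peach (own payoff 9334 − 151×40 = 3294): to w=0 gives 4298 → profitable ✗; to w=17 gives 6988 − 151×17 = 4421 → profitable ✗.
Average (own payoff 6988 − 259×17 = 2585): to w=0 gives 4298 → profitable ✗; to w=40 gives 9334 − 259×40 = -1026 → no gain ✓.
Lemon (own payoff 4298): to w=17 gives 6988 − 380×17 = 528 → no gain ✓; to w=40 gives 9334 − 380×40 = -5866 → no gain ✓.
3 of the 6 constraints hold; not an equilibrium.

3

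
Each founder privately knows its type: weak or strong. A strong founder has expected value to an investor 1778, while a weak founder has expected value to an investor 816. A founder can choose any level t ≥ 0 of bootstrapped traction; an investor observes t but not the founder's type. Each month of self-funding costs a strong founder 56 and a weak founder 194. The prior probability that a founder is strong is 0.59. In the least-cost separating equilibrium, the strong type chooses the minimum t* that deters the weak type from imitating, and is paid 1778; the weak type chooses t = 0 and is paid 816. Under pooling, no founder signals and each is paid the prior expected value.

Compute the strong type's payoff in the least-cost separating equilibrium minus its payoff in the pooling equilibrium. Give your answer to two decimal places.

116.73

Least-cost separating signal: t* solves 816 = 1778 − 194·t*, so t* = (1778 − 816)/194 ≈ 4.9588.
Strong type's separating payoff: 1778 − 56 × t* = 1778 − 56 × (1778 − 816)/194 = 1778 − 53872/194 ≈ 1500.3093.
Pooling payoff: 0.59 × 1778 + 0.41 × 816 = 1383.58.
Difference: 1500.3093 − 1383.58 = 116.7293, i.e. 116.73 to two decimal places.
The strong type prefers to separate.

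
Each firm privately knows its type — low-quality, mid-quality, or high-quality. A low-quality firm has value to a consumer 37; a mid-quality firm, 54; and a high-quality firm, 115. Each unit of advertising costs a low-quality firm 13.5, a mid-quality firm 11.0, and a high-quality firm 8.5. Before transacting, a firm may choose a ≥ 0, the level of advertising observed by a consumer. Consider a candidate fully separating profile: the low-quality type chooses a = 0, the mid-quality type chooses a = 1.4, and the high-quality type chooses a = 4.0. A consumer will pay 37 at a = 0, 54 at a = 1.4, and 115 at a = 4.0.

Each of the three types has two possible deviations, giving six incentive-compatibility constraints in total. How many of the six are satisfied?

High-quality (own payoff 115 − 8.5×4.0 = 81): to a=0 gives 37 → no gain ✓; to a=1.4 gives 54 − 8.5×1.4 = 42.1 → no gain ✓.
Low-quality (own payoff 37): to a=1.4 gives 54 − 13.5×1.4 = 35.1 → no gain ✓; to a=4.0 gives 115 − 13.5×4.0 = 61 → profitable ✗.
Mid-quality (own payoff 54 − 11.0×1.4 = 38.6): to a=0 gives 37 → no gain ✓; to a=4.0 gives 115 − 11.0×4.0 = 71 → profitable ✗.
4 of the 6 constraints hold; not an equilibrium.

4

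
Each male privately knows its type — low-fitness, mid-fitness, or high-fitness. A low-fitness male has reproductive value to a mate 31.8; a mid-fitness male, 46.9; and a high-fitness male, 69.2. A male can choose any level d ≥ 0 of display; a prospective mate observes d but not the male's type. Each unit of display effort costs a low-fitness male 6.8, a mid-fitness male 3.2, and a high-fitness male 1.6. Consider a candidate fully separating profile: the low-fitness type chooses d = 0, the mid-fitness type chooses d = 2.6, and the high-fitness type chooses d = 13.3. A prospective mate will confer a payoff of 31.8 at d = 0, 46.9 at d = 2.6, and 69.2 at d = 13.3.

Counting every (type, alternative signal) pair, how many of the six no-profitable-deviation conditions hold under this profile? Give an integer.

6

Low-fitness (own payoff 31.8): to d=2.6 gives 46.9 − 6.8×2.6 = 29.22 → no gain ✓; to d=13.3 gives 69.2 − 6.8×13.3 = -21.24 → no gain ✓.
High-fitness (own payoff 69.2 − 1.6×13.3 = 47.92): to d=0 gives 31.8 → no gain ✓; to d=2.6 gives 46.9 − 1.6×2.6 = 42.74 → no gain ✓.
Mid-fitness (own payoff 46.9 − 3.2×2.6 = 38.58): to d=0 gives 31.8 → no gain ✓; to d=13.3 gives 69.2 − 3.2×13.3 = 26.64 → no gain ✓.
6 of the 6 constraints hold; this profile is a separating equilibrium.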